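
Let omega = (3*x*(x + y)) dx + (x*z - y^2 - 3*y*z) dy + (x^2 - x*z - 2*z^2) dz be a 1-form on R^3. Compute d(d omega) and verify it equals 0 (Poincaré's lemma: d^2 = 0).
d(d omega) = 0

Step 1: d omega = sum_{i<j} (∂f_j/∂x_i - ∂f_i/∂x_j) dx_i ∧ dx_j:
  coeff of dx ∧ dy: -3*x + z
  coeff of dx ∧ dz: 2*x - z
  coeff of dy ∧ dz: -x + 3*y
Step 2: Apply d again to each 2-form coefficient. The only possible 3-form in R^3 is dx ∧ dy ∧ dz, with coefficient
  ∂(coeff of dy∧dz)/∂x - ∂(coeff of dx∧dz)/∂y + ∂(coeff of dx∧dy)/∂z
  = ∂/∂x (-x + 3*y) - ∂/∂y (2*x - z) + ∂/∂z (-3*x + z).
Each of these terms simplifies to sums of mixed partials that cancel in pairs. The result is 0 (by equality of mixed partials for smooth functions — Schwarz / Clairaut).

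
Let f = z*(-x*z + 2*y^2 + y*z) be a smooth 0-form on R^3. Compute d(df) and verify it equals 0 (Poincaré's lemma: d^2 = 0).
d(df) = 0

Step 1: df = sum_i (∂f/∂x_i) dx_i = (-z^2) dx + (z*(4*y + z)) dy + (-2*x*z + 2*y^2 + 2*y*z) dz.
Step 2: Apply d again. Using the 1-form formula, the coefficient of dx ∧ dy in d(df) is ∂^2 f/∂x ∂y - ∂^2 f/∂y ∂x = (0) - (0) = 0 (equality of mixed partials for smooth f).
Similarly for dx ∧ dz and dy ∧ dz — all coefficients vanish. So d(df) = 0.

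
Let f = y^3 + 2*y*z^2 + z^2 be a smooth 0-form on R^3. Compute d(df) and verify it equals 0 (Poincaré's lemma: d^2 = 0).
d(df) = 0

Step 1: df = sum_i (∂f/∂x_i) dx_i = (0) dx + (3*y^2 + 2*z^2) dy + (2*z*(2*y + 1)) dz.
Step 2: Apply d again. Using the 1-form formula, the coefficient of dx ∧ dy in d(df) is ∂^2 f/∂x ∂y - ∂^2 f/∂y ∂x = (0) - (0) = 0 (equality of mixed partials for smooth f).
Similarly for dx ∧ dz and dy ∧ dz — all coefficients vanish. So d(df) = 0.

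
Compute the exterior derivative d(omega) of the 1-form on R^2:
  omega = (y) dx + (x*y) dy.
d(omega) = (y - 1) dx ∧ dy

For a 1-form omega = sum_i f_i dx_i, the exterior derivative is
  d(omega) = sum_{i < j} (∂f_j/∂x_i - ∂f_i/∂x_j) dx_i ∧ dx_j.
  coefficient of dx ∧ dy: ∂f_2/∂x - ∂f_1/∂y = ∂(x*y)/∂x - ∂(y)/∂y = y - 1
Assembling: d(omega) = (y - 1) dx ∧ dy.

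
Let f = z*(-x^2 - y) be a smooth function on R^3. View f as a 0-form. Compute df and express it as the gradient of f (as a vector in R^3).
df = (-2*x*z) dx + (-z) dy + (-x^2 - y) dz; grad f = (-2*x*z, -z, -x^2 - y)

For a 0-form f, d f = (∂f/∂x) dx + (∂f/∂y) dy + (∂f/∂z) dz. The components of the vector representation are exactly the entries of grad f in Cartesian coordinates:
  ∂f/∂x = -2*x*z
  ∂f/∂y = -z
  ∂f/∂z = -x^2 - y.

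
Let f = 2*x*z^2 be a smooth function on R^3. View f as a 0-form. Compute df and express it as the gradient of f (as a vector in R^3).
df = (2*z^2) dx + (0) dy + (4*x*z) dz; grad f = (2*z^2, 0, 4*x*z)

For a 0-form f, d f = (∂f/∂x) dx + (∂f/∂y) dy + (∂f/∂z) dz. The components of the vector representation are exactly the entries of grad f in Cartesian coordinates:
  ∂f/∂x = 2*z^2
  ∂f/∂y = 0
  ∂f/∂z = 4*x*z.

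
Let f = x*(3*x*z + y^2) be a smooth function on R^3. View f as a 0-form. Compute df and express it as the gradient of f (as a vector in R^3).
df = (6*x*z + y^2) dx + (2*x*y) dy + (3*x^2) dz; grad f = (6*x*z + y^2, 2*x*y, 3*x^2)

For a 0-form f, d f = (∂f/∂x) dx + (∂f/∂y) dy + (∂f/∂z) dz. The components of the vector representation are exactly the entries of grad f in Cartesian coordinates:
  ∂f/∂x = 6*x*z + y^2
  ∂f/∂y = 2*x*y
  ∂f/∂z = 3*x^2.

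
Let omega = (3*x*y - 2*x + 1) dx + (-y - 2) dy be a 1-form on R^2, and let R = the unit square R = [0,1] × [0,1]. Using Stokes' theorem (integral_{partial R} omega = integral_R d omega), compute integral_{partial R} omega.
integral_(partial R) omega = -3/2

Stokes: integral_partial_R omega = integral_R d omega with d omega = (∂Q/∂x - ∂P/∂y) dx ∧ dy.
  ∂Q/∂x = 0
  ∂P/∂y = 3*x
  integrand = ∂Q/∂x - ∂P/∂y = -3*x.
Integrating over R: integral_0^1 integral_0^1 (-3*x) dx dy = -3/2.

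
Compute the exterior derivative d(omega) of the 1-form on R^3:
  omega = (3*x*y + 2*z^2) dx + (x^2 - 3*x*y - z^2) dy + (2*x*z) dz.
d(omega) = (-x - 3*y) dx ∧ dy + (-2*z) dx ∧ dz + (2*z) dy ∧ dz

For a 1-form omega = sum_i f_i dx_i, the exterior derivative is
  d(omega) = sum_{i < j} (∂f_j/∂x_i - ∂f_i/∂x_j) dx_i ∧ dx_j.
  coefficient of dx ∧ dy: ∂f_2/∂x - ∂f_1/∂y = ∂(x^2 - 3*x*y - z^2)/∂x - ∂(3*x*y + 2*z^2)/∂y = -x - 3*y
  coefficient of dx ∧ dz: ∂f_3/∂x - ∂f_1/∂z = ∂(2*x*z)/∂x - ∂(3*x*y + 2*z^2)/∂z = -2*z
  coefficient of dy ∧ dz: ∂f_3/∂y - ∂f_2/∂z = ∂(2*x*z)/∂y - ∂(x^2 - 3*x*y - z^2)/∂z = 2*z
Assembling: d(omega) = (-x - 3*y) dx ∧ dy + (-2*z) dx ∧ dz + (2*z) dy ∧ dz.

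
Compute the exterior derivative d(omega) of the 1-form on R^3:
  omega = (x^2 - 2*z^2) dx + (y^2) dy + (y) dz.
d(omega) = (4*z) dx ∧ dz + (1) dy ∧ dz

For a 1-form omega = sum_i f_i dx_i, the exterior derivative is
  d(omega) = sum_{i < j} (∂f_j/∂x_i - ∂f_i/∂x_j) dx_i ∧ dx_j.
  coefficient of dx ∧ dz: ∂f_3/∂x - ∂f_1/∂z = ∂(y)/∂x - ∂(x^2 - 2*z^2)/∂z = 4*z
  coefficient of dy ∧ dz: ∂f_3/∂y - ∂f_2/∂z = ∂(y)/∂y - ∂(y^2)/∂z = 1
Assembling: d(omega) = (4*z) dx ∧ dz + (1) dy ∧ dz.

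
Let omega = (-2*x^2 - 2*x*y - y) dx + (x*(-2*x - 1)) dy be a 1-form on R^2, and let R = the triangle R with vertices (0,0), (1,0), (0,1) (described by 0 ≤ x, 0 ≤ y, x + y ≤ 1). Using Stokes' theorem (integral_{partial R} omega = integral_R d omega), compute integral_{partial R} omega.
integral_(partial R) omega = -1/3

Stokes: integral_partial_R omega = integral_R d omega with d omega = (∂Q/∂x - ∂P/∂y) dx ∧ dy.
  ∂Q/∂x = -4*x - 1
  ∂P/∂y = -2*x - 1
  integrand = ∂Q/∂x - ∂P/∂y = -2*x.
Integrating over R: integral_0^1 integral_0^{1-x} (-2*x) dy dx = -1/3.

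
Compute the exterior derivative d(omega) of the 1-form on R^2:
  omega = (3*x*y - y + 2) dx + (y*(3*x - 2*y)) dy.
d(omega) = (-3*x + 3*y + 1) dx ∧ dy

For a 1-form omega = sum_i f_i dx_i, the exterior derivative is
  d(omega) = sum_{i < j} (∂f_j/∂x_i - ∂f_i/∂x_j) dx_i ∧ dx_j.
  coefficient of dx ∧ dy: ∂f_2/∂x - ∂f_1/∂y = ∂(y*(3*x - 2*y))/∂x - ∂(3*x*y - y + 2)/∂y = -3*x + 3*y + 1
Assembling: d(omega) = (-3*x + 3*y + 1) dx ∧ dy.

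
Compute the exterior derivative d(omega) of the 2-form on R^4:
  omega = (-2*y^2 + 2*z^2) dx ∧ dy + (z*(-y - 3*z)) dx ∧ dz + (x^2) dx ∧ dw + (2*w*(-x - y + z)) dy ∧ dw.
d(omega) = (5*z) dx ∧ dy ∧ dz + (-2*w) dx ∧ dy ∧ dw + (-2*w) dy ∧ dz ∧ dw

For a 2-form omega = sum_{i<j} g_{ij} dx_i ∧ dx_j, the exterior derivative is
  d(omega) = sum_{i<j} d(g_{ij}) ∧ dx_i ∧ dx_j = sum_{i<j, k} (∂g_{ij}/∂x_k) dx_k ∧ dx_i ∧ dx_j.
Expand each term, using dx_k ∧ dx_i ∧ dx_j = sgn(permutation) dx_{(a)} ∧ dx_{(b)} ∧ dx_{(c)} with (a < b < c) sorted:
  d(-2*y^2 + 2*z^2) includes (∂/∂z)(-2*y^2 + 2*z^2) dz = (4*z) dz, which multiplied by dx ∧ dy gives (4*z) dx ∧ dy ∧ dz
  d(z*(-y - 3*z)) includes (∂/∂y)(z*(-y - 3*z)) dy = (-z) dy, which multiplied by dx ∧ dz gives (z) dx ∧ dy ∧ dz
  d(2*w*(-x - y + z)) includes (∂/∂x)(2*w*(-x - y + z)) dx = (-2*w) dx, which multiplied by dy ∧ dw gives (-2*w) dx ∧ dy ∧ dw
  d(2*w*(-x - y + z)) includes (∂/∂z)(2*w*(-x - y + z)) dz = (2*w) dz, which multiplied by dy ∧ dw gives (-2*w) dy ∧ dz ∧ dw
Collecting like 3-forms: d(omega) = (5*z) dx ∧ dy ∧ dz + (-2*w) dx ∧ dy ∧ dw + (-2*w) dy ∧ dz ∧ dw.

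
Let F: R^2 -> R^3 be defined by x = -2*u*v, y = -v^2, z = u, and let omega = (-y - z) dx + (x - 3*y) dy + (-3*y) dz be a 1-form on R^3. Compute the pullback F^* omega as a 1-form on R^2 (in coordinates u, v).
F^* omega = (v*(2*u - 2*v^2 + 3*v)) du + (2*u^2 + 2*u*v^2 - 6*v^3) dv

Using F^*(f dg) = (f ∘ F) d(g ∘ F), substitute each coordinate x_i by F_i(u, v) in f_i, and replace dx_i by d F_i = (∂F_i/∂u) du + (∂F_i/∂v) dv.
  For the x component: f_1(F) = -u + v^2; d F_1 = (-2*v) du + (-2*u) dv
  For the y component: f_2(F) = v*(-2*u + 3*v); d F_2 = (0) du + (-2*v) dv
  For the z component: f_3(F) = 3*v^2; d F_3 = (1) du + (0) dv
Combining and collecting du, dv coefficients:
  coeff of du: v*(2*u - 2*v^2 + 3*v)
  coeff of dv: 2*u^2 + 2*u*v^2 - 6*v^3
F^* omega = (v*(2*u - 2*v^2 + 3*v)) du + (2*u^2 + 2*u*v^2 - 6*v^3) dv.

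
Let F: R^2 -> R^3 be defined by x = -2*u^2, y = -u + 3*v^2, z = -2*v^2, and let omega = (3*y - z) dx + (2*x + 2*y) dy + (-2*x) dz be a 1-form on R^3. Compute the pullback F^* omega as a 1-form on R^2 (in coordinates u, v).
F^* omega = (16*u^2 - 44*u*v^2 + 2*u - 6*v^2) du + (4*v*(-10*u^2 - 3*u + 9*v^2)) dv

Using F^*(f dg) = (f ∘ F) d(g ∘ F), substitute each coordinate x_i by F_i(u, v) in f_i, and replace dx_i by d F_i = (∂F_i/∂u) du + (∂F_i/∂v) dv.
  For the x component: f_1(F) = -3*u + 11*v^2; d F_1 = (-4*u) du + (0) dv
  For the y component: f_2(F) = -4*u^2 - 2*u + 6*v^2; d F_2 = (-1) du + (6*v) dv
  For the z component: f_3(F) = 4*u^2; d F_3 = (0) du + (-4*v) dv
Combining and collecting du, dv coefficients:
  coeff of du: 16*u^2 - 44*u*v^2 + 2*u - 6*v^2
  coeff of dv: 4*v*(-10*u^2 - 3*u + 9*v^2)
F^* omega = (16*u^2 - 44*u*v^2 + 2*u - 6*v^2) du + (4*v*(-10*u^2 - 3*u + 9*v^2)) dv.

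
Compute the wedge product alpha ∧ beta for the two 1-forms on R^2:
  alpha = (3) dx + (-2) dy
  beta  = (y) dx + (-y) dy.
alpha ∧ beta = (-y) dx ∧ dy

Distribute the wedge, using dx_i ∧ dx_j = -dx_j ∧ dx_i and dx_i ∧ dx_i = 0. For each pair (i, j) with i < j, the coefficient of dx_i ∧ dx_j in alpha ∧ beta is (alpha_i * beta_j - alpha_j * beta_i). Collecting: alpha ∧ beta = (-y) dx ∧ dy.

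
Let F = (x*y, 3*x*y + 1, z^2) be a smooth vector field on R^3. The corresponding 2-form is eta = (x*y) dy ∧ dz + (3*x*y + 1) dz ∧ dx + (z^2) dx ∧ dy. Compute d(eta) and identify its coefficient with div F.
d(eta) = (3*x + y + 2*z) dx ∧ dy ∧ dz; div F = 3*x + y + 2*z

For a 2-form in R^3 of the form above, applying d gives a 3-form with coefficient ∂P/∂x + ∂Q/∂y + ∂R/∂z:
  ∂P/∂x = y
  ∂Q/∂y = 3*x
  ∂R/∂z = 2*z
Sum = 3*x + y + 2*z, which is exactly div F.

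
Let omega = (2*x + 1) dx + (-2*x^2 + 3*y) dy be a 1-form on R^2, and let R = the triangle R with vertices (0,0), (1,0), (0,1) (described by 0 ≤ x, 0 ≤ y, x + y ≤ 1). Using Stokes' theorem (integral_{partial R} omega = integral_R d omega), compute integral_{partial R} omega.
integral_(partial R) omega = -2/3

Stokes: integral_partial_R omega = integral_R d omega with d omega = (∂Q/∂x - ∂P/∂y) dx ∧ dy.
  ∂Q/∂x = -4*x
  ∂P/∂y = 0
  integrand = ∂Q/∂x - ∂P/∂y = -4*x.
Integrating over R: integral_0^1 integral_0^{1-x} (-4*x) dy dx = -2/3.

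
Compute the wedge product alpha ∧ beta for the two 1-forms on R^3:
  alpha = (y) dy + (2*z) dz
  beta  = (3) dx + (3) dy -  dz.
alpha ∧ beta = (-3*y) dx ∧ dy + (-y - 6*z) dy ∧ dz + (-6*z) dx ∧ dz

Distribute the wedge, using dx_i ∧ dx_j = -dx_j ∧ dx_i and dx_i ∧ dx_i = 0. For each pair (i, j) with i < j, the coefficient of dx_i ∧ dx_j in alpha ∧ beta is (alpha_i * beta_j - alpha_j * beta_i). Collecting: alpha ∧ beta = (-3*y) dx ∧ dy + (-y - 6*z) dy ∧ dz + (-6*z) dx ∧ dz.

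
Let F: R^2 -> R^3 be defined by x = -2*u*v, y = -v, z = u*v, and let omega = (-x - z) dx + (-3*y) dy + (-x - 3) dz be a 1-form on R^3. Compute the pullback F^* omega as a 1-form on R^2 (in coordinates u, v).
F^* omega = (-3*v) du + (-3*u - 3*v) dv

Using F^*(f dg) = (f ∘ F) d(g ∘ F), substitute each coordinate x_i by F_i(u, v) in f_i, and replace dx_i by d F_i = (∂F_i/∂u) du + (∂F_i/∂v) dv.
  For the x component: f_1(F) = u*v; d F_1 = (-2*v) du + (-2*u) dv
  For the y component: f_2(F) = 3*v; d F_2 = (0) du + (-1) dv
  For the z component: f_3(F) = 2*u*v - 3; d F_3 = (v) du + (u) dv
Combining and collecting du, dv coefficients:
  coeff of du: -3*v
  coeff of dv: -3*u - 3*v
F^* omega = (-3*v) du + (-3*u - 3*v) dv.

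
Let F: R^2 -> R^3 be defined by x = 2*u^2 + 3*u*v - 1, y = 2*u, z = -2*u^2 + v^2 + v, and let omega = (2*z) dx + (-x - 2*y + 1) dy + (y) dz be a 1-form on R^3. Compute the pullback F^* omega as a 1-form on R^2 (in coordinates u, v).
F^* omega = (-16*u^3 - 12*u^2*v - 12*u^2 + 8*u*v^2 + 2*u*v - 8*u + 6*v^3 + 6*v^2 + 4) du + (2*u*(-6*u^2 + 3*v^2 + 5*v + 1)) dv

Using F^*(f dg) = (f ∘ F) d(g ∘ F), substitute each coordinate x_i by F_i(u, v) in f_i, and replace dx_i by d F_i = (∂F_i/∂u) du + (∂F_i/∂v) dv.
  For the x component: f_1(F) = -4*u^2 + 2*v^2 + 2*v; d F_1 = (4*u + 3*v) du + (3*u) dv
  For the y component: f_2(F) = -2*u^2 - 3*u*v - 4*u + 2; d F_2 = (2) du + (0) dv
  For the z component: f_3(F) = 2*u; d F_3 = (-4*u) du + (2*v + 1) dv
Combining and collecting du, dv coefficients:
  coeff of du: -16*u^3 - 12*u^2*v - 12*u^2 + 8*u*v^2 + 2*u*v - 8*u + 6*v^3 + 6*v^2 + 4
  coeff of dv: 2*u*(-6*u^2 + 3*v^2 + 5*v + 1)
F^* omega = (-16*u^3 - 12*u^2*v - 12*u^2 + 8*u*v^2 + 2*u*v - 8*u + 6*v^3 + 6*v^2 + 4) du + (2*u*(-6*u^2 + 3*v^2 + 5*v + 1)) dv.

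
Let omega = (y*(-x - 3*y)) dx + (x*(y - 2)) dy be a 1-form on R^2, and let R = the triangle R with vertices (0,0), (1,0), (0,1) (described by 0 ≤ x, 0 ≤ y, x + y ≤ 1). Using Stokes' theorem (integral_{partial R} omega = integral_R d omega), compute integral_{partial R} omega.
integral_(partial R) omega = 1/3

Stokes: integral_partial_R omega = integral_R d omega with d omega = (∂Q/∂x - ∂P/∂y) dx ∧ dy.
  ∂Q/∂x = y - 2
  ∂P/∂y = -x - 6*y
  integrand = ∂Q/∂x - ∂P/∂y = x + 7*y - 2.
Integrating over R: integral_0^1 integral_0^{1-x} (x + 7*y - 2) dy dx = 1/3.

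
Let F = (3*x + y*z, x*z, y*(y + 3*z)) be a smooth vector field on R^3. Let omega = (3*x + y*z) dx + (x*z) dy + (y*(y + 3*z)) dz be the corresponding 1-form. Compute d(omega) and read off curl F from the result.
d(omega) = (-x + 2*y + 3*z) dy ∧ dz + (y) dz ∧ dx + (0) dx ∧ dy; curl F = (-x + 2*y + 3*z, y, 0)

d omega = sum_{i<j} (∂f_j/∂x_i - ∂f_i/∂x_j) dx_i ∧ dx_j. Under the identification (dy ∧ dz, dz ∧ dx, dx ∧ dy) ↔ (e_x, e_y, e_z), the coefficients are exactly the components of curl F. Compute:
  ∂R/∂y - ∂Q/∂z = (2*y + 3*z) - (x) = -x + 2*y + 3*z
  ∂P/∂z - ∂R/∂x = (y) - (0) = y
  ∂Q/∂x - ∂P/∂y = (z) - (z) = 0.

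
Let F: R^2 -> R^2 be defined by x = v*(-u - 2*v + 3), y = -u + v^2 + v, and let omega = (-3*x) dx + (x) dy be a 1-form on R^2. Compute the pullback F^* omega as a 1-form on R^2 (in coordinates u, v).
F^* omega = (v*(-3*u*v + u - 6*v^2 + 11*v - 3)) du + (v*(-3*u^2 - 20*u*v + 17*u - 28*v^2 + 58*v - 24)) dv

Using F^*(f dg) = (f ∘ F) d(g ∘ F), substitute each coordinate x_i by F_i(u, v) in f_i, and replace dx_i by d F_i = (∂F_i/∂u) du + (∂F_i/∂v) dv.
  For the x component: f_1(F) = 3*v*(u + 2*v - 3); d F_1 = (-v) du + (-u - 4*v + 3) dv
  For the y component: f_2(F) = v*(-u - 2*v + 3); d F_2 = (-1) du + (2*v + 1) dv
Combining and collecting du, dv coefficients:
  coeff of du: v*(-3*u*v + u - 6*v^2 + 11*v - 3)
  coeff of dv: v*(-3*u^2 - 20*u*v + 17*u - 28*v^2 + 58*v - 24)
F^* omega = (v*(-3*u*v + u - 6*v^2 + 11*v - 3)) du + (v*(-3*u^2 - 20*u*v + 17*u - 28*v^2 + 58*v - 24)) dv.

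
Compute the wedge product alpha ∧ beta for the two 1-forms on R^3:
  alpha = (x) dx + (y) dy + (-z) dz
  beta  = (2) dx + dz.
alpha ∧ beta = (x + 2*z) dx ∧ dz + (-2*y) dx ∧ dy + (y) dy ∧ dz

Distribute the wedge, using dx_i ∧ dx_j = -dx_j ∧ dx_i and dx_i ∧ dx_i = 0. For each pair (i, j) with i < j, the coefficient of dx_i ∧ dx_j in alpha ∧ beta is (alpha_i * beta_j - alpha_j * beta_i). Collecting: alpha ∧ beta = (x + 2*z) dx ∧ dz + (-2*y) dx ∧ dy + (y) dy ∧ dz.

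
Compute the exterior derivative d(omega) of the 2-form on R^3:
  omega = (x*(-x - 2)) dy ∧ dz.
d(omega) = (-2*x - 2) dx ∧ dy ∧ dz

For a 2-form omega = sum_{i<j} g_{ij} dx_i ∧ dx_j, the exterior derivative is
  d(omega) = sum_{i<j} d(g_{ij}) ∧ dx_i ∧ dx_j = sum_{i<j, k} (∂g_{ij}/∂x_k) dx_k ∧ dx_i ∧ dx_j.
Expand each term, using dx_k ∧ dx_i ∧ dx_j = sgn(permutation) dx_{(a)} ∧ dx_{(b)} ∧ dx_{(c)} with (a < b < c) sorted:
  d(x*(-x - 2)) includes (∂/∂x)(x*(-x - 2)) dx = (-2*x - 2) dx, which multiplied by dy ∧ dz gives (-2*x - 2) dx ∧ dy ∧ dz
Collecting like 3-forms: d(omega) = (-2*x - 2) dx ∧ dy ∧ dz.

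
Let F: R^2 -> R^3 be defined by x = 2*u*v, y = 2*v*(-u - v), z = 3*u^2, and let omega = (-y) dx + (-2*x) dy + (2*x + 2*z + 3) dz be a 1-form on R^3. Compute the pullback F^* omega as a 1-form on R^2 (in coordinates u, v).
F^* omega = (36*u^3 + 24*u^2*v + 12*u*v^2 + 18*u + 4*v^3) du + (4*u*v*(3*u + 5*v)) dv

Using F^*(f dg) = (f ∘ F) d(g ∘ F), substitute each coordinate x_i by F_i(u, v) in f_i, and replace dx_i by d F_i = (∂F_i/∂u) du + (∂F_i/∂v) dv.
  For the x component: f_1(F) = 2*v*(u + v); d F_1 = (2*v) du + (2*u) dv
  For the y component: f_2(F) = -4*u*v; d F_2 = (-2*v) du + (-2*u - 4*v) dv
  For the z component: f_3(F) = 6*u^2 + 4*u*v + 3; d F_3 = (6*u) du + (0) dv
Combining and collecting du, dv coefficients:
  coeff of du: 36*u^3 + 24*u^2*v + 12*u*v^2 + 18*u + 4*v^3
  coeff of dv: 4*u*v*(3*u + 5*v)
F^* omega = (36*u^3 + 24*u^2*v + 12*u*v^2 + 18*u + 4*v^3) du + (4*u*v*(3*u + 5*v)) dv.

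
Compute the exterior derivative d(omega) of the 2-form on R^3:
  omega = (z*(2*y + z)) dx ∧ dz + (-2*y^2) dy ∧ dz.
d(omega) = (-2*z) dx ∧ dy ∧ dz

For a 2-form omega = sum_{i<j} g_{ij} dx_i ∧ dx_j, the exterior derivative is
  d(omega) = sum_{i<j} d(g_{ij}) ∧ dx_i ∧ dx_j = sum_{i<j, k} (∂g_{ij}/∂x_k) dx_k ∧ dx_i ∧ dx_j.
Expand each term, using dx_k ∧ dx_i ∧ dx_j = sgn(permutation) dx_{(a)} ∧ dx_{(b)} ∧ dx_{(c)} with (a < b < c) sorted:
  d(z*(2*y + z)) includes (∂/∂y)(z*(2*y + z)) dy = (2*z) dy, which multiplied by dx ∧ dz gives (-2*z) dx ∧ dy ∧ dz
Collecting like 3-forms: d(omega) = (-2*z) dx ∧ dy ∧ dz.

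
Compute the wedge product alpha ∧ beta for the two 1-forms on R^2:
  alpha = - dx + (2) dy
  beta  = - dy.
alpha ∧ beta = (1) dx ∧ dy

Distribute the wedge, using dx_i ∧ dx_j = -dx_j ∧ dx_i and dx_i ∧ dx_i = 0. For each pair (i, j) with i < j, the coefficient of dx_i ∧ dx_j in alpha ∧ beta is (alpha_i * beta_j - alpha_j * beta_i). Collecting: alpha ∧ beta = (1) dx ∧ dy.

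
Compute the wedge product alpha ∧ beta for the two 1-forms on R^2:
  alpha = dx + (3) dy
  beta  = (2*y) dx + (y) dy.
alpha ∧ beta = (-5*y) dx ∧ dy

Distribute the wedge, using dx_i ∧ dx_j = -dx_j ∧ dx_i and dx_i ∧ dx_i = 0. For each pair (i, j) with i < j, the coefficient of dx_i ∧ dx_j in alpha ∧ beta is (alpha_i * beta_j - alpha_j * beta_i). Collecting: alpha ∧ beta = (-5*y) dx ∧ dy.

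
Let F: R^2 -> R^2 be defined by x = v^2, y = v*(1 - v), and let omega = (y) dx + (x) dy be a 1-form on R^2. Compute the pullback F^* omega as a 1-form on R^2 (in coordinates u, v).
F^* omega = (v^2*(3 - 4*v)) dv

Using F^*(f dg) = (f ∘ F) d(g ∘ F), substitute each coordinate x_i by F_i(u, v) in f_i, and replace dx_i by d F_i = (∂F_i/∂u) du + (∂F_i/∂v) dv.
  For the x component: f_1(F) = v*(1 - v); d F_1 = (0) du + (2*v) dv
  For the y component: f_2(F) = v^2; d F_2 = (0) du + (1 - 2*v) dv
Combining and collecting du, dv coefficients:
  coeff of du: 0
  coeff of dv: v^2*(3 - 4*v)
F^* omega = (v^2*(3 - 4*v)) dv.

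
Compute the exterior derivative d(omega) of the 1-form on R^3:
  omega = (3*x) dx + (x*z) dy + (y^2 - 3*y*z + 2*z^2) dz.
d(omega) = (z) dx ∧ dy + (-x + 2*y - 3*z) dy ∧ dz

For a 1-form omega = sum_i f_i dx_i, the exterior derivative is
  d(omega) = sum_{i < j} (∂f_j/∂x_i - ∂f_i/∂x_j) dx_i ∧ dx_j.
  coefficient of dx ∧ dy: ∂f_2/∂x - ∂f_1/∂y = ∂(x*z)/∂x - ∂(3*x)/∂y = z
  coefficient of dy ∧ dz: ∂f_3/∂y - ∂f_2/∂z = ∂(y^2 - 3*y*z + 2*z^2)/∂y - ∂(x*z)/∂z = -x + 2*y - 3*z
Assembling: d(omega) = (z) dx ∧ dy + (-x + 2*y - 3*z) dy ∧ dz.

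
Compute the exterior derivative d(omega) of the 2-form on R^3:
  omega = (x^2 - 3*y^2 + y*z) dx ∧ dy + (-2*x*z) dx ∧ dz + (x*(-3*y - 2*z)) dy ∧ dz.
d(omega) = (-2*y - 2*z) dx ∧ dy ∧ dz

For a 2-form omega = sum_{i<j} g_{ij} dx_i ∧ dx_j, the exterior derivative is
  d(omega) = sum_{i<j} d(g_{ij}) ∧ dx_i ∧ dx_j = sum_{i<j, k} (∂g_{ij}/∂x_k) dx_k ∧ dx_i ∧ dx_j.
Expand each term, using dx_k ∧ dx_i ∧ dx_j = sgn(permutation) dx_{(a)} ∧ dx_{(b)} ∧ dx_{(c)} with (a < b < c) sorted:
  d(x^2 - 3*y^2 + y*z) includes (∂/∂z)(x^2 - 3*y^2 + y*z) dz = (y) dz, which multiplied by dx ∧ dy gives (y) dx ∧ dy ∧ dz
  d(x*(-3*y - 2*z)) includes (∂/∂x)(x*(-3*y - 2*z)) dx = (-3*y - 2*z) dx, which multiplied by dy ∧ dz gives (-3*y - 2*z) dx ∧ dy ∧ dz
Collecting like 3-forms: d(omega) = (-2*y - 2*z) dx ∧ dy ∧ dz.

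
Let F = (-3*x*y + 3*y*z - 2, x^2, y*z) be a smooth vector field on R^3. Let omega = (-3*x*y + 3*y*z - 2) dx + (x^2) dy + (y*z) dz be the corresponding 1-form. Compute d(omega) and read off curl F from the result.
d(omega) = (z) dy ∧ dz + (3*y) dz ∧ dx + (5*x - 3*z) dx ∧ dy; curl F = (z, 3*y, 5*x - 3*z)

d omega = sum_{i<j} (∂f_j/∂x_i - ∂f_i/∂x_j) dx_i ∧ dx_j. Under the identification (dy ∧ dz, dz ∧ dx, dx ∧ dy) ↔ (e_x, e_y, e_z), the coefficients are exactly the components of curl F. Compute:
  ∂R/∂y - ∂Q/∂z = (z) - (0) = z
  ∂P/∂z - ∂R/∂x = (3*y) - (0) = 3*y
  ∂Q/∂x - ∂P/∂y = (2*x) - (-3*x + 3*z) = 5*x - 3*z.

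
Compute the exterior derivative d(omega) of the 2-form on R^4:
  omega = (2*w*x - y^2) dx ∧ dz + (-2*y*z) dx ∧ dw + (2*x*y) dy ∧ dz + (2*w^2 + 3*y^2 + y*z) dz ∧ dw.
d(omega) = (4*y) dx ∧ dy ∧ dz + (2*x + 2*y) dx ∧ dz ∧ dw + (2*z) dx ∧ dy ∧ dw + (6*y + z) dy ∧ dz ∧ dw

For a 2-form omega = sum_{i<j} g_{ij} dx_i ∧ dx_j, the exterior derivative is
  d(omega) = sum_{i<j} d(g_{ij}) ∧ dx_i ∧ dx_j = sum_{i<j, k} (∂g_{ij}/∂x_k) dx_k ∧ dx_i ∧ dx_j.
Expand each term, using dx_k ∧ dx_i ∧ dx_j = sgn(permutation) dx_{(a)} ∧ dx_{(b)} ∧ dx_{(c)} with (a < b < c) sorted:
  d(2*w*x - y^2) includes (∂/∂y)(2*w*x - y^2) dy = (-2*y) dy, which multiplied by dx ∧ dz gives (2*y) dx ∧ dy ∧ dz
  d(2*w*x - y^2) includes (∂/∂w)(2*w*x - y^2) dw = (2*x) dw, which multiplied by dx ∧ dz gives (2*x) dx ∧ dz ∧ dw
  d(-2*y*z) includes (∂/∂y)(-2*y*z) dy = (-2*z) dy, which multiplied by dx ∧ dw gives (2*z) dx ∧ dy ∧ dw
  d(-2*y*z) includes (∂/∂z)(-2*y*z) dz = (-2*y) dz, which multiplied by dx ∧ dw gives (2*y) dx ∧ dz ∧ dw
  d(2*x*y) includes (∂/∂x)(2*x*y) dx = (2*y) dx, which multiplied by dy ∧ dz gives (2*y) dx ∧ dy ∧ dz
  d(2*w^2 + 3*y^2 + y*z) includes (∂/∂y)(2*w^2 + 3*y^2 + y*z) dy = (6*y + z) dy, which multiplied by dz ∧ dw gives (6*y + z) dy ∧ dz ∧ dw
Collecting like 3-forms: d(omega) = (4*y) dx ∧ dy ∧ dz + (2*x + 2*y) dx ∧ dz ∧ dw + (2*z) dx ∧ dy ∧ dw + (6*y + z) dy ∧ dz ∧ dw.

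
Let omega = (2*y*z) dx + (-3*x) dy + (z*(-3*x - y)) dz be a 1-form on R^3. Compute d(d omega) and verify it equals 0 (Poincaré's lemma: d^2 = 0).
d(d omega) = 0

Step 1: d omega = sum_{i<j} (∂f_j/∂x_i - ∂f_i/∂x_j) dx_i ∧ dx_j:
  coeff of dx ∧ dy: -2*z - 3
  coeff of dx ∧ dz: -2*y - 3*z
  coeff of dy ∧ dz: -z
Step 2: Apply d again to each 2-form coefficient. The only possible 3-form in R^3 is dx ∧ dy ∧ dz, with coefficient
  ∂(coeff of dy∧dz)/∂x - ∂(coeff of dx∧dz)/∂y + ∂(coeff of dx∧dy)/∂z
  = ∂/∂x (-z) - ∂/∂y (-2*y - 3*z) + ∂/∂z (-2*z - 3).
Each of these terms simplifies to sums of mixed partials that cancel in pairs. The result is 0 (by equality of mixed partials for smooth functions — Schwarz / Clairaut).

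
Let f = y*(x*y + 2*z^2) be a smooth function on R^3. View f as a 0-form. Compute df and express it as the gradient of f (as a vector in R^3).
df = (y^2) dx + (2*x*y + 2*z^2) dy + (4*y*z) dz; grad f = (y^2, 2*x*y + 2*z^2, 4*y*z)

For a 0-form f, d f = (∂f/∂x) dx + (∂f/∂y) dy + (∂f/∂z) dz. The components of the vector representation are exactly the entries of grad f in Cartesian coordinates:
  ∂f/∂x = y^2
  ∂f/∂y = 2*x*y + 2*z^2
  ∂f/∂z = 4*y*z.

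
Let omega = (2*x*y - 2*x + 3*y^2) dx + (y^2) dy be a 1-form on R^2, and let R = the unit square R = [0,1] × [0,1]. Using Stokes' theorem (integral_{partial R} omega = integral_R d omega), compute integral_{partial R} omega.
integral_(partial R) omega = -4

Stokes: integral_partial_R omega = integral_R d omega with d omega = (∂Q/∂x - ∂P/∂y) dx ∧ dy.
  ∂Q/∂x = 0
  ∂P/∂y = 2*x + 6*y
  integrand = ∂Q/∂x - ∂P/∂y = -2*x - 6*y.
Integrating over R: integral_0^1 integral_0^1 (-2*x - 6*y) dx dy = -4.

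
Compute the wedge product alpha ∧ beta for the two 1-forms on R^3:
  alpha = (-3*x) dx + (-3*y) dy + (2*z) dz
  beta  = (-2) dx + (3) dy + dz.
alpha ∧ beta = (-9*x - 6*y) dx ∧ dy + (-3*x + 4*z) dx ∧ dz + (-3*y - 6*z) dy ∧ dz

Distribute the wedge, using dx_i ∧ dx_j = -dx_j ∧ dx_i and dx_i ∧ dx_i = 0. For each pair (i, j) with i < j, the coefficient of dx_i ∧ dx_j in alpha ∧ beta is (alpha_i * beta_j - alpha_j * beta_i). Collecting: alpha ∧ beta = (-9*x - 6*y) dx ∧ dy + (-3*x + 4*z) dx ∧ dz + (-3*y - 6*z) dy ∧ dz.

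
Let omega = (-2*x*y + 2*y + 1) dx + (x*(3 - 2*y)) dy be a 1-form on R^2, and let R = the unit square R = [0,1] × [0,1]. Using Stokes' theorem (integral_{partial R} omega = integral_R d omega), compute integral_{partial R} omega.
integral_(partial R) omega = 1

Stokes: integral_partial_R omega = integral_R d omega with d omega = (∂Q/∂x - ∂P/∂y) dx ∧ dy.
  ∂Q/∂x = 3 - 2*y
  ∂P/∂y = 2 - 2*x
  integrand = ∂Q/∂x - ∂P/∂y = 2*x - 2*y + 1.
Integrating over R: integral_0^1 integral_0^1 (2*x - 2*y + 1) dx dy = 1.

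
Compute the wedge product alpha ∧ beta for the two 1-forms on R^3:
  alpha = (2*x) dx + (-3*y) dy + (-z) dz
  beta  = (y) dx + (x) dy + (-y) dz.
alpha ∧ beta = (2*x^2 + 3*y^2) dx ∧ dy + (y*(-2*x + z)) dx ∧ dz + (x*z + 3*y^2) dy ∧ dz

Distribute the wedge, using dx_i ∧ dx_j = -dx_j ∧ dx_i and dx_i ∧ dx_i = 0. For each pair (i, j) with i < j, the coefficient of dx_i ∧ dx_j in alpha ∧ beta is (alpha_i * beta_j - alpha_j * beta_i). Collecting: alpha ∧ beta = (2*x^2 + 3*y^2) dx ∧ dy + (y*(-2*x + z)) dx ∧ dz + (x*z + 3*y^2) dy ∧ dz.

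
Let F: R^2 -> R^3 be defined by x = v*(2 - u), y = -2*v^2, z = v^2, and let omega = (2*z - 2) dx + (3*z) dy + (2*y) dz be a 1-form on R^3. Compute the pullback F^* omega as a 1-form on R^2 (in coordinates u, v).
F^* omega = (2*v*(1 - v^2)) du + (-2*u*v^2 + 2*u - 20*v^3 + 4*v^2 - 4) dv

Using F^*(f dg) = (f ∘ F) d(g ∘ F), substitute each coordinate x_i by F_i(u, v) in f_i, and replace dx_i by d F_i = (∂F_i/∂u) du + (∂F_i/∂v) dv.
  For the x component: f_1(F) = 2*v^2 - 2; d F_1 = (-v) du + (2 - u) dv
  For the y component: f_2(F) = 3*v^2; d F_2 = (0) du + (-4*v) dv
  For the z component: f_3(F) = -4*v^2; d F_3 = (0) du + (2*v) dv
Combining and collecting du, dv coefficients:
  coeff of du: 2*v*(1 - v^2)
  coeff of dv: -2*u*v^2 + 2*u - 20*v^3 + 4*v^2 - 4
F^* omega = (2*v*(1 - v^2)) du + (-2*u*v^2 + 2*u - 20*v^3 + 4*v^2 - 4) dv.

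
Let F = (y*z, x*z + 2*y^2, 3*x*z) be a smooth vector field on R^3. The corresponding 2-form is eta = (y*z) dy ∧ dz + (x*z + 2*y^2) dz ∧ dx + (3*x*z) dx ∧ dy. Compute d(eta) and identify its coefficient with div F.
d(eta) = (3*x + 4*y) dx ∧ dy ∧ dz; div F = 3*x + 4*y

For a 2-form in R^3 of the form above, applying d gives a 3-form with coefficient ∂P/∂x + ∂Q/∂y + ∂R/∂z:
  ∂P/∂x = 0
  ∂Q/∂y = 4*y
  ∂R/∂z = 3*x
Sum = 3*x + 4*y, which is exactly div F.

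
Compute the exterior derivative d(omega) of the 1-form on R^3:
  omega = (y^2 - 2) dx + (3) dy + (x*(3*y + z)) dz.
d(omega) = (-2*y) dx ∧ dy + (3*y + z) dx ∧ dz + (3*x) dy ∧ dz

For a 1-form omega = sum_i f_i dx_i, the exterior derivative is
  d(omega) = sum_{i < j} (∂f_j/∂x_i - ∂f_i/∂x_j) dx_i ∧ dx_j.
  coefficient of dx ∧ dy: ∂f_2/∂x - ∂f_1/∂y = ∂(3)/∂x - ∂(y^2 - 2)/∂y = -2*y
  coefficient of dx ∧ dz: ∂f_3/∂x - ∂f_1/∂z = ∂(x*(3*y + z))/∂x - ∂(y^2 - 2)/∂z = 3*y + z
  coefficient of dy ∧ dz: ∂f_3/∂y - ∂f_2/∂z = ∂(x*(3*y + z))/∂y - ∂(3)/∂z = 3*x
Assembling: d(omega) = (-2*y) dx ∧ dy + (3*y + z) dx ∧ dz + (3*x) dy ∧ dz.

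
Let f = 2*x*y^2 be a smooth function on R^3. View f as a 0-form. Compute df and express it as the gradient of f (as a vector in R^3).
df = (2*y^2) dx + (4*x*y) dy + (0) dz; grad f = (2*y^2, 4*x*y, 0)

For a 0-form f, d f = (∂f/∂x) dx + (∂f/∂y) dy + (∂f/∂z) dz. The components of the vector representation are exactly the entries of grad f in Cartesian coordinates:
  ∂f/∂x = 2*y^2
  ∂f/∂y = 4*x*y
  ∂f/∂z = 0.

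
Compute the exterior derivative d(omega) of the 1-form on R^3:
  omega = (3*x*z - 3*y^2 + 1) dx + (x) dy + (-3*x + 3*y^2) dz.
d(omega) = (6*y + 1) dx ∧ dy + (-3*x - 3) dx ∧ dz + (6*y) dy ∧ dz

For a 1-form omega = sum_i f_i dx_i, the exterior derivative is
  d(omega) = sum_{i < j} (∂f_j/∂x_i - ∂f_i/∂x_j) dx_i ∧ dx_j.
  coefficient of dx ∧ dy: ∂f_2/∂x - ∂f_1/∂y = ∂(x)/∂x - ∂(3*x*z - 3*y^2 + 1)/∂y = 6*y + 1
  coefficient of dx ∧ dz: ∂f_3/∂x - ∂f_1/∂z = ∂(-3*x + 3*y^2)/∂x - ∂(3*x*z - 3*y^2 + 1)/∂z = -3*x - 3
  coefficient of dy ∧ dz: ∂f_3/∂y - ∂f_2/∂z = ∂(-3*x + 3*y^2)/∂y - ∂(x)/∂z = 6*y
Assembling: d(omega) = (6*y + 1) dx ∧ dy + (-3*x - 3) dx ∧ dz + (6*y) dy ∧ dz.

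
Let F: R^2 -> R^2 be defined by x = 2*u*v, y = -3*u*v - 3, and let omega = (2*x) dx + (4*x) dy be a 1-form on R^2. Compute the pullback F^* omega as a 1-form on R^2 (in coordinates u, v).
F^* omega = (-16*u*v^2) du + (-16*u^2*v) dv

Using F^*(f dg) = (f ∘ F) d(g ∘ F), substitute each coordinate x_i by F_i(u, v) in f_i, and replace dx_i by d F_i = (∂F_i/∂u) du + (∂F_i/∂v) dv.
  For the x component: f_1(F) = 4*u*v; d F_1 = (2*v) du + (2*u) dv
  For the y component: f_2(F) = 8*u*v; d F_2 = (-3*v) du + (-3*u) dv
Combining and collecting du, dv coefficients:
  coeff of du: -16*u*v^2
  coeff of dv: -16*u^2*v
F^* omega = (-16*u*v^2) du + (-16*u^2*v) dv.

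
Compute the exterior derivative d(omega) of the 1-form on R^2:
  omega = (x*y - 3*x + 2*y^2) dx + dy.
d(omega) = (-x - 4*y) dx ∧ dy

For a 1-form omega = sum_i f_i dx_i, the exterior derivative is
  d(omega) = sum_{i < j} (∂f_j/∂x_i - ∂f_i/∂x_j) dx_i ∧ dx_j.
  coefficient of dx ∧ dy: ∂f_2/∂x - ∂f_1/∂y = ∂(1)/∂x - ∂(x*y - 3*x + 2*y^2)/∂y = -x - 4*y
Assembling: d(omega) = (-x - 4*y) dx ∧ dy.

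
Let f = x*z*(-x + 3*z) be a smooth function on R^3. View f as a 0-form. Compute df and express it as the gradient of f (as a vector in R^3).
df = (z*(-2*x + 3*z)) dx + (0) dy + (x*(-x + 6*z)) dz; grad f = (z*(-2*x + 3*z), 0, x*(-x + 6*z))

For a 0-form f, d f = (∂f/∂x) dx + (∂f/∂y) dy + (∂f/∂z) dz. The components of the vector representation are exactly the entries of grad f in Cartesian coordinates:
  ∂f/∂x = z*(-2*x + 3*z)
  ∂f/∂y = 0
  ∂f/∂z = x*(-x + 6*z).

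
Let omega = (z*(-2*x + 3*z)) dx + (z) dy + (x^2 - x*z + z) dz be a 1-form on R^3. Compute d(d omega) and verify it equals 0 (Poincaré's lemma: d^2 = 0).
d(d omega) = 0

Step 1: d omega = sum_{i<j} (∂f_j/∂x_i - ∂f_i/∂x_j) dx_i ∧ dx_j:
  coeff of dx ∧ dy: 0
  coeff of dx ∧ dz: 4*x - 7*z
  coeff of dy ∧ dz: -1
Step 2: Apply d again to each 2-form coefficient. The only possible 3-form in R^3 is dx ∧ dy ∧ dz, with coefficient
  ∂(coeff of dy∧dz)/∂x - ∂(coeff of dx∧dz)/∂y + ∂(coeff of dx∧dy)/∂z
  = ∂/∂x (-1) - ∂/∂y (4*x - 7*z) + ∂/∂z (0).
Each of these terms simplifies to sums of mixed partials that cancel in pairs. The result is 0 (by equality of mixed partials for smooth functions — Schwarz / Clairaut).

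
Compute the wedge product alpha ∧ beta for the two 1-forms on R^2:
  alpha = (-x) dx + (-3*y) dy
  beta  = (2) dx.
alpha ∧ beta = (6*y) dx ∧ dy

Distribute the wedge, using dx_i ∧ dx_j = -dx_j ∧ dx_i and dx_i ∧ dx_i = 0. For each pair (i, j) with i < j, the coefficient of dx_i ∧ dx_j in alpha ∧ beta is (alpha_i * beta_j - alpha_j * beta_i). Collecting: alpha ∧ beta = (6*y) dx ∧ dy.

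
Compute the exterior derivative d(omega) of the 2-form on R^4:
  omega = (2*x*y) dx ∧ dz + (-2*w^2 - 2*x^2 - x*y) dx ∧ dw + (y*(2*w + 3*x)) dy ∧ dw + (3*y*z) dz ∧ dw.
d(omega) = (-2*x) dx ∧ dy ∧ dz + (x + 3*y) dx ∧ dy ∧ dw + (3*z) dy ∧ dz ∧ dw

For a 2-form omega = sum_{i<j} g_{ij} dx_i ∧ dx_j, the exterior derivative is
  d(omega) = sum_{i<j} d(g_{ij}) ∧ dx_i ∧ dx_j = sum_{i<j, k} (∂g_{ij}/∂x_k) dx_k ∧ dx_i ∧ dx_j.
Expand each term, using dx_k ∧ dx_i ∧ dx_j = sgn(permutation) dx_{(a)} ∧ dx_{(b)} ∧ dx_{(c)} with (a < b < c) sorted:
  d(2*x*y) includes (∂/∂y)(2*x*y) dy = (2*x) dy, which multiplied by dx ∧ dz gives (-2*x) dx ∧ dy ∧ dz
  d(-2*w^2 - 2*x^2 - x*y) includes (∂/∂y)(-2*w^2 - 2*x^2 - x*y) dy = (-x) dy, which multiplied by dx ∧ dw gives (x) dx ∧ dy ∧ dw
  d(y*(2*w + 3*x)) includes (∂/∂x)(y*(2*w + 3*x)) dx = (3*y) dx, which multiplied by dy ∧ dw gives (3*y) dx ∧ dy ∧ dw
  d(3*y*z) includes (∂/∂y)(3*y*z) dy = (3*z) dy, which multiplied by dz ∧ dw gives (3*z) dy ∧ dz ∧ dw
Collecting like 3-forms: d(omega) = (-2*x) dx ∧ dy ∧ dz + (x + 3*y) dx ∧ dy ∧ dw + (3*z) dy ∧ dz ∧ dw.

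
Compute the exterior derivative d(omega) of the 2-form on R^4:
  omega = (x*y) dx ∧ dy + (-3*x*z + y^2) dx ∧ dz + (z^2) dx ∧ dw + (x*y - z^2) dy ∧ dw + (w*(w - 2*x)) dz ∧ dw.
d(omega) = (-2*y) dx ∧ dy ∧ dz + (-2*w - 2*z) dx ∧ dz ∧ dw + (y) dx ∧ dy ∧ dw + (2*z) dy ∧ dz ∧ dw

For a 2-form omega = sum_{i<j} g_{ij} dx_i ∧ dx_j, the exterior derivative is
  d(omega) = sum_{i<j} d(g_{ij}) ∧ dx_i ∧ dx_j = sum_{i<j, k} (∂g_{ij}/∂x_k) dx_k ∧ dx_i ∧ dx_j.
Expand each term, using dx_k ∧ dx_i ∧ dx_j = sgn(permutation) dx_{(a)} ∧ dx_{(b)} ∧ dx_{(c)} with (a < b < c) sorted:
  d(-3*x*z + y^2) includes (∂/∂y)(-3*x*z + y^2) dy = (2*y) dy, which multiplied by dx ∧ dz gives (-2*y) dx ∧ dy ∧ dz
  d(z^2) includes (∂/∂z)(z^2) dz = (2*z) dz, which multiplied by dx ∧ dw gives (-2*z) dx ∧ dz ∧ dw
  d(x*y - z^2) includes (∂/∂x)(x*y - z^2) dx = (y) dx, which multiplied by dy ∧ dw gives (y) dx ∧ dy ∧ dw
  d(x*y - z^2) includes (∂/∂z)(x*y - z^2) dz = (-2*z) dz, which multiplied by dy ∧ dw gives (2*z) dy ∧ dz ∧ dw
  d(w*(w - 2*x)) includes (∂/∂x)(w*(w - 2*x)) dx = (-2*w) dx, which multiplied by dz ∧ dw gives (-2*w) dx ∧ dz ∧ dw
Collecting like 3-forms: d(omega) = (-2*y) dx ∧ dy ∧ dz + (-2*w - 2*z) dx ∧ dz ∧ dw + (y) dx ∧ dy ∧ dw + (2*z) dy ∧ dz ∧ dw.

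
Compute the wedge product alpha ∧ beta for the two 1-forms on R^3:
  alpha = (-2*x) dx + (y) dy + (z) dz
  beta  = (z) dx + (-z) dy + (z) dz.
alpha ∧ beta = (z*(2*x - y)) dx ∧ dy + (-z*(2*x + z)) dx ∧ dz + (z*(y + z)) dy ∧ dz

Distribute the wedge, using dx_i ∧ dx_j = -dx_j ∧ dx_i and dx_i ∧ dx_i = 0. For each pair (i, j) with i < j, the coefficient of dx_i ∧ dx_j in alpha ∧ beta is (alpha_i * beta_j - alpha_j * beta_i). Collecting: alpha ∧ beta = (z*(2*x - y)) dx ∧ dy + (-z*(2*x + z)) dx ∧ dz + (z*(y + z)) dy ∧ dz.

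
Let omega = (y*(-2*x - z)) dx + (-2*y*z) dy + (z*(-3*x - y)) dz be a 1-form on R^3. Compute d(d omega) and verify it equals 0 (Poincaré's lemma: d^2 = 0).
d(d omega) = 0

Step 1: d omega = sum_{i<j} (∂f_j/∂x_i - ∂f_i/∂x_j) dx_i ∧ dx_j:
  coeff of dx ∧ dy: 2*x + z
  coeff of dx ∧ dz: y - 3*z
  coeff of dy ∧ dz: 2*y - z
Step 2: Apply d again to each 2-form coefficient. The only possible 3-form in R^3 is dx ∧ dy ∧ dz, with coefficient
  ∂(coeff of dy∧dz)/∂x - ∂(coeff of dx∧dz)/∂y + ∂(coeff of dx∧dy)/∂z
  = ∂/∂x (2*y - z) - ∂/∂y (y - 3*z) + ∂/∂z (2*x + z).
Each of these terms simplifies to sums of mixed partials that cancel in pairs. The result is 0 (by equality of mixed partials for smooth functions — Schwarz / Clairaut).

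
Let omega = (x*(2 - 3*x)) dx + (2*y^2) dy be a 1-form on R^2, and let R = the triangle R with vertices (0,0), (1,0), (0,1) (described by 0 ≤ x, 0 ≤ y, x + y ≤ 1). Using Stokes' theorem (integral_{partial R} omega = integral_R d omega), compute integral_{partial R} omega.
integral_(partial R) omega = 0

Stokes: integral_partial_R omega = integral_R d omega with d omega = (∂Q/∂x - ∂P/∂y) dx ∧ dy.
  ∂Q/∂x = 0
  ∂P/∂y = 0
  integrand = ∂Q/∂x - ∂P/∂y = 0.
Integrating over R: integral_0^1 integral_0^{1-x} (0) dy dx = 0.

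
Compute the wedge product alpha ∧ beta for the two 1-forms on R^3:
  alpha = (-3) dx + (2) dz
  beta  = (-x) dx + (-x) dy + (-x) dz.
alpha ∧ beta = (3*x) dx ∧ dy + (5*x) dx ∧ dz + (2*x) dy ∧ dz

Distribute the wedge, using dx_i ∧ dx_j = -dx_j ∧ dx_i and dx_i ∧ dx_i = 0. For each pair (i, j) with i < j, the coefficient of dx_i ∧ dx_j in alpha ∧ beta is (alpha_i * beta_j - alpha_j * beta_i). Collecting: alpha ∧ beta = (3*x) dx ∧ dy + (5*x) dx ∧ dz + (2*x) dy ∧ dz.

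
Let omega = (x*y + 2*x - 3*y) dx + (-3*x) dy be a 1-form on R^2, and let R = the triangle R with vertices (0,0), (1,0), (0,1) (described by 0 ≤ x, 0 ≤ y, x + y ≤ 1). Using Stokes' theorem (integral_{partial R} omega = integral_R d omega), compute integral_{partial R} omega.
integral_(partial R) omega = -1/6

Stokes: integral_partial_R omega = integral_R d omega with d omega = (∂Q/∂x - ∂P/∂y) dx ∧ dy.
  ∂Q/∂x = -3
  ∂P/∂y = x - 3
  integrand = ∂Q/∂x - ∂P/∂y = -x.
Integrating over R: integral_0^1 integral_0^{1-x} (-x) dy dx = -1/6.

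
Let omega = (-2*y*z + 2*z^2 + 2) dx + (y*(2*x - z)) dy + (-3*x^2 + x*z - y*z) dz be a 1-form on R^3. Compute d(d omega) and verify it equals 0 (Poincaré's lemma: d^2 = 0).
d(d omega) = 0

Step 1: d omega = sum_{i<j} (∂f_j/∂x_i - ∂f_i/∂x_j) dx_i ∧ dx_j:
  coeff of dx ∧ dy: 2*y + 2*z
  coeff of dx ∧ dz: -6*x + 2*y - 3*z
  coeff of dy ∧ dz: y - z
Step 2: Apply d again to each 2-form coefficient. The only possible 3-form in R^3 is dx ∧ dy ∧ dz, with coefficient
  ∂(coeff of dy∧dz)/∂x - ∂(coeff of dx∧dz)/∂y + ∂(coeff of dx∧dy)/∂z
  = ∂/∂x (y - z) - ∂/∂y (-6*x + 2*y - 3*z) + ∂/∂z (2*y + 2*z).
Each of these terms simplifies to sums of mixed partials that cancel in pairs. The result is 0 (by equality of mixed partials for smooth functions — Schwarz / Clairaut).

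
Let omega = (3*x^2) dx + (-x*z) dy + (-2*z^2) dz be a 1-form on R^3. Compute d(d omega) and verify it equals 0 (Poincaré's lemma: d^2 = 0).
d(d omega) = 0

Step 1: d omega = sum_{i<j} (∂f_j/∂x_i - ∂f_i/∂x_j) dx_i ∧ dx_j:
  coeff of dx ∧ dy: -z
  coeff of dx ∧ dz: 0
  coeff of dy ∧ dz: x
Step 2: Apply d again to each 2-form coefficient. The only possible 3-form in R^3 is dx ∧ dy ∧ dz, with coefficient
  ∂(coeff of dy∧dz)/∂x - ∂(coeff of dx∧dz)/∂y + ∂(coeff of dx∧dy)/∂z
  = ∂/∂x (x) - ∂/∂y (0) + ∂/∂z (-z).
Each of these terms simplifies to sums of mixed partials that cancel in pairs. The result is 0 (by equality of mixed partials for smooth functions — Schwarz / Clairaut).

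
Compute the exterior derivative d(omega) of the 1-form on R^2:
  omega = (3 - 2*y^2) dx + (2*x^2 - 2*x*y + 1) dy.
d(omega) = (4*x + 2*y) dx ∧ dy

For a 1-form omega = sum_i f_i dx_i, the exterior derivative is
  d(omega) = sum_{i < j} (∂f_j/∂x_i - ∂f_i/∂x_j) dx_i ∧ dx_j.
  coefficient of dx ∧ dy: ∂f_2/∂x - ∂f_1/∂y = ∂(2*x^2 - 2*x*y + 1)/∂x - ∂(3 - 2*y^2)/∂y = 4*x + 2*y
Assembling: d(omega) = (4*x + 2*y) dx ∧ dy.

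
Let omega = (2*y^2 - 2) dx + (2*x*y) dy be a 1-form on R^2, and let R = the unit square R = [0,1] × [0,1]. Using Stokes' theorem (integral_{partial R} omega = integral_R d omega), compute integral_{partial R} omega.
integral_(partial R) omega = -1

Stokes: integral_partial_R omega = integral_R d omega with d omega = (∂Q/∂x - ∂P/∂y) dx ∧ dy.
  ∂Q/∂x = 2*y
  ∂P/∂y = 4*y
  integrand = ∂Q/∂x - ∂P/∂y = -2*y.
Integrating over R: integral_0^1 integral_0^1 (-2*y) dx dy = -1.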